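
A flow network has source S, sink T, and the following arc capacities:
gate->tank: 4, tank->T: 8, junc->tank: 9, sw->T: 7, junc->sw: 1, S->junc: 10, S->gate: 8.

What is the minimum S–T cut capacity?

Max flow = 9 (via 3 augmenting paths).
In the residual at optimum, the set reachable from S is {S, gate, junc, tank}.
Cut edges: junc->sw (cap 1), tank->T (cap 8). Sum = 9.

9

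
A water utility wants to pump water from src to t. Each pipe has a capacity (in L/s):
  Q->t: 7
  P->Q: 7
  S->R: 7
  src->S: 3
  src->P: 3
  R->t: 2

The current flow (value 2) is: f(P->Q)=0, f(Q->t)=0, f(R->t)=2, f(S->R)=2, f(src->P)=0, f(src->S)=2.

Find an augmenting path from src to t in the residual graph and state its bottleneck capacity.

src->P->Q->t, bottleneck 3

Residual along src->P->Q->t: src->P: 3, P->Q: 7, Q->t: 7.
Bottleneck = min = 3.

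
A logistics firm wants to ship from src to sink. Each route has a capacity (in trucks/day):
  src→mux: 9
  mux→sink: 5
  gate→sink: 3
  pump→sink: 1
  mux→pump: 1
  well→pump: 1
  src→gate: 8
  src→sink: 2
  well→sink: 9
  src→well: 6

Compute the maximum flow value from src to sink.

Augment src→sink: bottleneck 2. Total 2.
Augment src→mux→sink: bottleneck 5. Total 7.
Augment src→well→sink: bottleneck 6. Total 13.
Augment src→gate→sink: bottleneck 3. Total 16.
Augment src→mux→pump→sink: bottleneck 1. Total 17.
No augmenting path remains in the residual graph.

17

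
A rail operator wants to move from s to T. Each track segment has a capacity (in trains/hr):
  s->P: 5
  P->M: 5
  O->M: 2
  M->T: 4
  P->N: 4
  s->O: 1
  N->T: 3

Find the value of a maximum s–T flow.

6

Augment s->P->N->T: bottleneck 3. Total 3.
Augment s->P->M->T: bottleneck 2. Total 5.
Augment s->O->M->T: bottleneck 1. Total 6.
No augmenting path remains in the residual graph.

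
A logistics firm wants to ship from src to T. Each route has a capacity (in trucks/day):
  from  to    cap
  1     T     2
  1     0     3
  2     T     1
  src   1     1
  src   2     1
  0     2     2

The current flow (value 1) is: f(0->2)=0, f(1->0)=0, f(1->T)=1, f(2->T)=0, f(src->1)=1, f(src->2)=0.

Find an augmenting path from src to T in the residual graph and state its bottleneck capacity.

Residual along src->2->T: src->2: 1, 2->T: 1.
Bottleneck = min = 1.

src->2->T, bottleneck 1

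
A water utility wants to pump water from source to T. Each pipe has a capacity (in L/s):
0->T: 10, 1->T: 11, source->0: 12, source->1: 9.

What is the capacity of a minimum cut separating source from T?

19

Max flow = 19 (via 2 augmenting paths).
In the residual at optimum, the set reachable from source is {0, source}.
Cut edges: source->1 (cap 9), 0->T (cap 10). Sum = 19.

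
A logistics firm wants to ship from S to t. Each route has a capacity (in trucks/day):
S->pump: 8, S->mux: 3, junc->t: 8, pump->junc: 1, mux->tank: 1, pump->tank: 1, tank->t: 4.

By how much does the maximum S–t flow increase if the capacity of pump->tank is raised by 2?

2

Original max flow = 3.
After raising cap(pump->tank), augmenting paths through that edge carry 2 more units.
New max flow = 5. Increase = 2.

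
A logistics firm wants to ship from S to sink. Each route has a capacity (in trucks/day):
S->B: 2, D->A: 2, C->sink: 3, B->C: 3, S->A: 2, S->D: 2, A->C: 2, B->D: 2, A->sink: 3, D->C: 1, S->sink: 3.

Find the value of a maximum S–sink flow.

Augment S->sink: bottleneck 3. Total 3.
Augment S->A->sink: bottleneck 2. Total 5.
Augment S->B->C->sink: bottleneck 2. Total 7.
Augment S->D->A->sink: bottleneck 1. Total 8.
Augment S->D->C->sink: bottleneck 1. Total 9.
No augmenting path remains in the residual graph.

9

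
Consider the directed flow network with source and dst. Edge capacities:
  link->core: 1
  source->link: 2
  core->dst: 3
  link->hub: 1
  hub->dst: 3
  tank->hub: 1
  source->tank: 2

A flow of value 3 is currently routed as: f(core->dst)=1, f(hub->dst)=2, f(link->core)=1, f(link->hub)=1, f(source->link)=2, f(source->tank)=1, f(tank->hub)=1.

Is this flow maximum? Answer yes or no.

Residual reachable from source: {source, tank}; dst is not reachable.
Saturated cut: source->link, tank->hub with total capacity 3 = current flow value. Flow is maximum.

Yes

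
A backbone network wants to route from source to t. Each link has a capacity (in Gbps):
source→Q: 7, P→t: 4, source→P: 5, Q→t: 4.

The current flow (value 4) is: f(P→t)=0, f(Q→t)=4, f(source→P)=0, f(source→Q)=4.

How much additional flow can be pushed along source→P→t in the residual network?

Residual capacities along the path: source→P: 5, P→t: 4.
Minimum is 4.

4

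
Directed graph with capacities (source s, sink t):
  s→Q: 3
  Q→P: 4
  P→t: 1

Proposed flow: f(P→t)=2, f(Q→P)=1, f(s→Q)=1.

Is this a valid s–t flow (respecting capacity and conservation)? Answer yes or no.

No

Capacity violated on P→t: flow 2 > capacity 1.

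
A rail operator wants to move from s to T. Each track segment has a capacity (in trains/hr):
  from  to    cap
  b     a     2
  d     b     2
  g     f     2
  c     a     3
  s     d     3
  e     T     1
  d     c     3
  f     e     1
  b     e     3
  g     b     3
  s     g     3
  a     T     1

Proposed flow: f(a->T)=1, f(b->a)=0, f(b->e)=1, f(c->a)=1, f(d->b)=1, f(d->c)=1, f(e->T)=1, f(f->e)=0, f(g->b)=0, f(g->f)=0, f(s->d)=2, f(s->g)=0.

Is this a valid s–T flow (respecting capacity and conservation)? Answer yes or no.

Every edge has 0 ≤ f(e) ≤ cap(e).
At each intermediate node, inflow equals outflow.

Yes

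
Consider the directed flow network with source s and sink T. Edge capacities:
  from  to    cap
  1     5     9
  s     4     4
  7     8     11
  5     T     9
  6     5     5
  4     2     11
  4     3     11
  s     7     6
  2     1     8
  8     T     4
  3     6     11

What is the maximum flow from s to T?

Augment s->7->8->T: bottleneck 4. Total 4.
Augment s->4->2->1->5->T: bottleneck 4. Total 8.
No augmenting path remains in the residual graph.

8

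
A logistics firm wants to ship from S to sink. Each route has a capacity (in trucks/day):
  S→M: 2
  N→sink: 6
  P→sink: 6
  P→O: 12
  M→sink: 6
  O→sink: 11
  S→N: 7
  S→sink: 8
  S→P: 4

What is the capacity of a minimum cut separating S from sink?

20

Max flow = 20 (via 4 augmenting paths).
In the residual at optimum, the set reachable from S is {N, S}.
Cut edges: S→M (cap 2), S→P (cap 4), S→sink (cap 8), N→sink (cap 6). Sum = 20.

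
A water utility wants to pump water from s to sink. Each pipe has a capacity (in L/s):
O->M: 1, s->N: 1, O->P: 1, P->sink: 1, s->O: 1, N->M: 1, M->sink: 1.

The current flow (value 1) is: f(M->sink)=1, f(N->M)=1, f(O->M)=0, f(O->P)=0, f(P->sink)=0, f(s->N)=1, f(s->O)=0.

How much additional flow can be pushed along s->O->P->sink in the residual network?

1

Residual capacities along the path: s->O: 1, O->P: 1, P->sink: 1.
Minimum is 1.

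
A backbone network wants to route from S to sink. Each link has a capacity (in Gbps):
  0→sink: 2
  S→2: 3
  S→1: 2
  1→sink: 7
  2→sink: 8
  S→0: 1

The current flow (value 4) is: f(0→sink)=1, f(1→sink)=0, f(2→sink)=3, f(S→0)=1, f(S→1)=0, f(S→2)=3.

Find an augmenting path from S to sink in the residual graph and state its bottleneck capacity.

S→1→sink, bottleneck 2

Residual along S→1→sink: S→1: 2, 1→sink: 7.
Bottleneck = min = 2.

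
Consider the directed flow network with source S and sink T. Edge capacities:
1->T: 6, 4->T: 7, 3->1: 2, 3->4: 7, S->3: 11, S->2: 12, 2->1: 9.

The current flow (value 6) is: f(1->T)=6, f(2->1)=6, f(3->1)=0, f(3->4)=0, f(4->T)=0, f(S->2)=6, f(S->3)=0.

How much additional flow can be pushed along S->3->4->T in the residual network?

Residual capacities along the path: S->3: 11, 3->4: 7, 4->T: 7.
Minimum is 7.

7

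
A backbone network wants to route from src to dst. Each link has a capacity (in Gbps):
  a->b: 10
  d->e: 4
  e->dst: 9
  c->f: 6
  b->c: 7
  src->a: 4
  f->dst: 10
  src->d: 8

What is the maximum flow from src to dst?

Augment src->d->e->dst: bottleneck 4. Total 4.
Augment src->a->b->c->f->dst: bottleneck 4. Total 8.
No augmenting path remains in the residual graph.

8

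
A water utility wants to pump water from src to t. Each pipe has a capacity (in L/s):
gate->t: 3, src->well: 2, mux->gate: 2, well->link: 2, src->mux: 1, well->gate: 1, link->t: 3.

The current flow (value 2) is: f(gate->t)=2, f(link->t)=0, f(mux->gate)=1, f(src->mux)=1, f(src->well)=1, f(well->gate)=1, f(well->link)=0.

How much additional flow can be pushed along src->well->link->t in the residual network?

1

Residual capacities along the path: src->well: 1, well->link: 2, link->t: 3.
Minimum is 1.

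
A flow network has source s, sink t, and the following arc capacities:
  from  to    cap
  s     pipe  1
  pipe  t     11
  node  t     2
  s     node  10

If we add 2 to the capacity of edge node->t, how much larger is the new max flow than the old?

2

Original max flow = 3.
After raising cap(node->t), augmenting paths through that edge carry 2 more units.
New max flow = 5. Increase = 2.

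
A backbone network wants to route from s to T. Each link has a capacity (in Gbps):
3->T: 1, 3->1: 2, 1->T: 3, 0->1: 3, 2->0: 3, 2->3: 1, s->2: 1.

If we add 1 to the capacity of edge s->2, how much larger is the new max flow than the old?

1

Original max flow = 1.
After raising cap(s->2), augmenting paths through that edge carry 1 more unit.
New max flow = 2. Increase = 1.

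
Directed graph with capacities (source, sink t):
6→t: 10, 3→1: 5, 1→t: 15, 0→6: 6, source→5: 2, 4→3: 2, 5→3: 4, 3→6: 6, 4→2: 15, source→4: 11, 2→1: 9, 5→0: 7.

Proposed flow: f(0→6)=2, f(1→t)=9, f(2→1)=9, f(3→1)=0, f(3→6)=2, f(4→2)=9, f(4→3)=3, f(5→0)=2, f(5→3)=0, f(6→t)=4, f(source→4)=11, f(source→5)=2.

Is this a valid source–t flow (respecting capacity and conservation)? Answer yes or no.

No

Capacity violated on 4→3: flow 3 > capacity 2.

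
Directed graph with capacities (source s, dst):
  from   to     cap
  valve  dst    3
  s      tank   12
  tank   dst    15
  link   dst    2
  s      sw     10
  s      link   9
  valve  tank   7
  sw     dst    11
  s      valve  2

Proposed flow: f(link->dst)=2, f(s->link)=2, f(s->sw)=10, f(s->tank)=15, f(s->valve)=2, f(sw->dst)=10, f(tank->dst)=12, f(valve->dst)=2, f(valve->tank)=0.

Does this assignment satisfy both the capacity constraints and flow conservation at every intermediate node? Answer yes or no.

No

Capacity violated on s->tank: flow 15 > capacity 12.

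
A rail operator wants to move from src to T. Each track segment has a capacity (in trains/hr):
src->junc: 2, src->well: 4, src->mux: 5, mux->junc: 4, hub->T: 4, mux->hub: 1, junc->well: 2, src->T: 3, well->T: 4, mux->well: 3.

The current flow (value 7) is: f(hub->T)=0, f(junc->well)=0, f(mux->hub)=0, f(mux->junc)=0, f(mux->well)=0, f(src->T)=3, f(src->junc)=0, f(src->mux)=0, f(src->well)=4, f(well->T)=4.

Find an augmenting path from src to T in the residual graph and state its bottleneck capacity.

src->mux->hub->T, bottleneck 1

Residual along src->mux->hub->T: src->mux: 5, mux->hub: 1, hub->T: 4.
Bottleneck = min = 1.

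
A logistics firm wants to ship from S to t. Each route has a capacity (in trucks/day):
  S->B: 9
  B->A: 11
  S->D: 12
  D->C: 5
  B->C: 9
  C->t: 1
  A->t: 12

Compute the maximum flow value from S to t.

Augment S->D->C->t: bottleneck 1. Total 1.
Augment S->B->A->t: bottleneck 9. Total 10.
No augmenting path remains in the residual graph.

10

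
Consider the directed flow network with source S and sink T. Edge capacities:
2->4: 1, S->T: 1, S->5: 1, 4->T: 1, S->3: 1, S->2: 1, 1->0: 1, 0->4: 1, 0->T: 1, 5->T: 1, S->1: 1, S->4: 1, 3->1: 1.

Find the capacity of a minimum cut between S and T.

Max flow = 4 (via 4 augmenting paths).
In the residual at optimum, the set reachable from S is {1, 2, 3, 4, S}.
Cut edges: S->5 (cap 1), S->T (cap 1), 1->0 (cap 1), 4->T (cap 1). Sum = 4.

4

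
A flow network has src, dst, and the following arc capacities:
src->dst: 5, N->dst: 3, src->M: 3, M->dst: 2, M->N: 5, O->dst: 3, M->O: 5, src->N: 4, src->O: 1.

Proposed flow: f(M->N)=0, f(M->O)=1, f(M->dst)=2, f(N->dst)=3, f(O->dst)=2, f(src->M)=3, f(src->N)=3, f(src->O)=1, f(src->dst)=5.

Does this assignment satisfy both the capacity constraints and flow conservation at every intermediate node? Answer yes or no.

Every edge has 0 ≤ f(e) ≤ cap(e).
At each intermediate node, inflow equals outflow.

Yes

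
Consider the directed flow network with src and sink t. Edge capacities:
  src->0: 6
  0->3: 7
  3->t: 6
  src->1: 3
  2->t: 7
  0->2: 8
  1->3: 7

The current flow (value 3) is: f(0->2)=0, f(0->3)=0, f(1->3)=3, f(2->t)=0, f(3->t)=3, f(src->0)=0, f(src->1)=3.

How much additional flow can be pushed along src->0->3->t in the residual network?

3

Residual capacities along the path: src->0: 6, 0->3: 7, 3->t: 3.
Minimum is 3.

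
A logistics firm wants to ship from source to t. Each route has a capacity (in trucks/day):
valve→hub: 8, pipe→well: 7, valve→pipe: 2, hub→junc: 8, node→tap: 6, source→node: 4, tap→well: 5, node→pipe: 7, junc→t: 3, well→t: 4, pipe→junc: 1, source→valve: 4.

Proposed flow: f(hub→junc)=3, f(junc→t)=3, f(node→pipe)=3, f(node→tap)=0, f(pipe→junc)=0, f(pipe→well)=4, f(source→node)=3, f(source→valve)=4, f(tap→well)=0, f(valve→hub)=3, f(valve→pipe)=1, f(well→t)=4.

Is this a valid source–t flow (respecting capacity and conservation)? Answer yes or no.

Yes

Every edge has 0 ≤ f(e) ≤ cap(e).
At each intermediate node, inflow equals outflow.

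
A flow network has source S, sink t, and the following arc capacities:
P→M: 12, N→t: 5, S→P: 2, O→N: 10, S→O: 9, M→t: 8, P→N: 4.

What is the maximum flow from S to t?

7

Augment S→P→M→t: bottleneck 2. Total 2.
Augment S→O→N→t: bottleneck 5. Total 7.
No augmenting path remains in the residual graph.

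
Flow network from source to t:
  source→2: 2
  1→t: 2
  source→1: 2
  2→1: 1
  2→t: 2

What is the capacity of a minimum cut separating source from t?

4

Max flow = 4 (via 2 augmenting paths).
In the residual at optimum, the set reachable from source is {source}.
Cut edges: source→2 (cap 2), source→1 (cap 2). Sum = 4.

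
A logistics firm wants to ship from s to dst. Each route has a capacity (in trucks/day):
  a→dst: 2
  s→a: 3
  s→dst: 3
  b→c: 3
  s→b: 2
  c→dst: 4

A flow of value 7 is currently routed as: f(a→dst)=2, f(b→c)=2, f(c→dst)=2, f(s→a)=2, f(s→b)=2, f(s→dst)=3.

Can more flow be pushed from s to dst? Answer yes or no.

Residual reachable from s: {a, s}; dst is not reachable.
Saturated cut: s→b, s→dst, a→dst with total capacity 7 = current flow value. Flow is maximum.

No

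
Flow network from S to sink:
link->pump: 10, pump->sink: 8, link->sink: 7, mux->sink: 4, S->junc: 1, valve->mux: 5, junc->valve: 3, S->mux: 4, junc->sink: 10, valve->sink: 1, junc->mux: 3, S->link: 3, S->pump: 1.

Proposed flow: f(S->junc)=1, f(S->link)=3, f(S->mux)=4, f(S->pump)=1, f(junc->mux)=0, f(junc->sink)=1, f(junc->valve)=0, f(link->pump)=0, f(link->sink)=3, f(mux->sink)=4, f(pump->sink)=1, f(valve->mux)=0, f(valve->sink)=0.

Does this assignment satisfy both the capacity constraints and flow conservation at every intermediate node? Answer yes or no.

Every edge has 0 ≤ f(e) ≤ cap(e).
At each intermediate node, inflow equals outflow.

Yes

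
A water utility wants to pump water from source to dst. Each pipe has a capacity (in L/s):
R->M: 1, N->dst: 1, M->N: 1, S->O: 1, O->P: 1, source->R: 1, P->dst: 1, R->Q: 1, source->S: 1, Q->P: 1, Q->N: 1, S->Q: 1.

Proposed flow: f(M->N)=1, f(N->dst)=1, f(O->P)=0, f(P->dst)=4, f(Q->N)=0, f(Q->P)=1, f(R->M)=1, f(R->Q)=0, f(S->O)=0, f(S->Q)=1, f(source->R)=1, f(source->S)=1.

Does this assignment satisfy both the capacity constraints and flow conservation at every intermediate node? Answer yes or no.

No

Capacity violated on P->dst: flow 4 > capacity 1.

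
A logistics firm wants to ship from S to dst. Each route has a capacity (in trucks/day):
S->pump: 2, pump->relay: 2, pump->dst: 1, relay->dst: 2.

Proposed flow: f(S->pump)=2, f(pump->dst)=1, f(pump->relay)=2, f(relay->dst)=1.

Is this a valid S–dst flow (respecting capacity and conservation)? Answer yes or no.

Conservation fails at pump: inflow 2 ≠ outflow 3.

No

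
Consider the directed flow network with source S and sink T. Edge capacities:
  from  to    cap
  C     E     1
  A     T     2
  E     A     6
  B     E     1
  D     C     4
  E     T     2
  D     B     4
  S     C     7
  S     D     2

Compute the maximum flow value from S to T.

Augment S→C→E→T: bottleneck 1. Total 1.
Augment S→D→B→E→T: bottleneck 1. Total 2.
No augmenting path remains in the residual graph.

2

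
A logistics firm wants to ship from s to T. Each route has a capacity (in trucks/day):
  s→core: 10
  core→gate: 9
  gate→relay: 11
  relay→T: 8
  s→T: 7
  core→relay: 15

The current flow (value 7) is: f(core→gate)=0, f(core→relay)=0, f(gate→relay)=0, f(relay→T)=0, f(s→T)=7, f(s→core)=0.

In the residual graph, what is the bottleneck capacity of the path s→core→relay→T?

8

Residual capacities along the path: s→core: 10, core→relay: 15, relay→T: 8.
Minimum is 8.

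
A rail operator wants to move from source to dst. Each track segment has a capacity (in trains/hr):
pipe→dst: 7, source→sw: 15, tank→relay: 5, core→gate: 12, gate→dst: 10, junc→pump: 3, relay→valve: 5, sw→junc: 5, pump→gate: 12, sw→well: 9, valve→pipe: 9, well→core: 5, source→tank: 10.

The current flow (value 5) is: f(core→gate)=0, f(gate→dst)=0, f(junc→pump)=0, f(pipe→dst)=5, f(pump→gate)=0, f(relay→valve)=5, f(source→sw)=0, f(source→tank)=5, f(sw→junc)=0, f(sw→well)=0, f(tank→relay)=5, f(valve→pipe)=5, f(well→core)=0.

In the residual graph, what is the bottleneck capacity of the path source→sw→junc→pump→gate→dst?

3

Residual capacities along the path: source→sw: 15, sw→junc: 5, junc→pump: 3, pump→gate: 12, gate→dst: 10.
Minimum is 3.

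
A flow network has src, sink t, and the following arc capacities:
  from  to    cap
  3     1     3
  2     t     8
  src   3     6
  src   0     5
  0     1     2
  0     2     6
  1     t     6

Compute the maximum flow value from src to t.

8

Augment src→0→2→t: bottleneck 5. Total 5.
Augment src→3→1→t: bottleneck 3. Total 8.
No augmenting path remains in the residual graph.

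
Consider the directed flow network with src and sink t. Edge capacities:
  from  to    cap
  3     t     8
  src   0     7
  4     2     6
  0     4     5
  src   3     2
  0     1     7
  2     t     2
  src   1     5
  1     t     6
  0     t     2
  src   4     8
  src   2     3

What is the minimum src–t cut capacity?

Max flow = 12 (via 5 augmenting paths).
In the residual at optimum, the set reachable from src is {0, 1, 2, 4, src}.
Cut edges: src→3 (cap 2), 0→t (cap 2), 1→t (cap 6), 2→t (cap 2). Sum = 12.

12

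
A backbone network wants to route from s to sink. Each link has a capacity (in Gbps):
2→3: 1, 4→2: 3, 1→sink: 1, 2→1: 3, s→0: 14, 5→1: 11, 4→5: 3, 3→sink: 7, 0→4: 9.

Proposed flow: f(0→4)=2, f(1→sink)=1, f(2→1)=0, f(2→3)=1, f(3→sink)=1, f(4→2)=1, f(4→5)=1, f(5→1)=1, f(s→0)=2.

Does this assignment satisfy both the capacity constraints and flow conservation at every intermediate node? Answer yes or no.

Yes

Every edge has 0 ≤ f(e) ≤ cap(e).
At each intermediate node, inflow equals outflow.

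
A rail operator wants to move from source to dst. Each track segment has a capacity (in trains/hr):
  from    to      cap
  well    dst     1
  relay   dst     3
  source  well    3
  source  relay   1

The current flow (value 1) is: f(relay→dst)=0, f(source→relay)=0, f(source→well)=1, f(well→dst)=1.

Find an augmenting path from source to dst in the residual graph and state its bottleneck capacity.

Residual along source→relay→dst: source→relay: 1, relay→dst: 3.
Bottleneck = min = 1.

source→relay→dst, bottleneck 1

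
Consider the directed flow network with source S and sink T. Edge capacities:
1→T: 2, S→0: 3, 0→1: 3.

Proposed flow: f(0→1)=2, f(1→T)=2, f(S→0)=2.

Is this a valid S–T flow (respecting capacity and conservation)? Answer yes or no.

Yes

Every edge has 0 ≤ f(e) ≤ cap(e).
At each intermediate node, inflow equals outflow.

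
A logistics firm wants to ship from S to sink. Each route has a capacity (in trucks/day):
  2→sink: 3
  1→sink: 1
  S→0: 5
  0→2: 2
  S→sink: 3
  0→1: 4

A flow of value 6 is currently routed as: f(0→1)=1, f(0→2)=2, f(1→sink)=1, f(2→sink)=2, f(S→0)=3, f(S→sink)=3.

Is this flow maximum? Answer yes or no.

Residual reachable from S: {0, 1, S}; sink is not reachable.
Saturated cut: S→sink, 0→2, 1→sink with total capacity 6 = current flow value. Flow is maximum.

Yes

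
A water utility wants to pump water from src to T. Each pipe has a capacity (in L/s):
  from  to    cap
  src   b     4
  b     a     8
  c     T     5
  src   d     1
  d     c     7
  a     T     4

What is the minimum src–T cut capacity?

5

Max flow = 5 (via 2 augmenting paths).
In the residual at optimum, the set reachable from src is {src}.
Cut edges: src->b (cap 4), src->d (cap 1). Sum = 5.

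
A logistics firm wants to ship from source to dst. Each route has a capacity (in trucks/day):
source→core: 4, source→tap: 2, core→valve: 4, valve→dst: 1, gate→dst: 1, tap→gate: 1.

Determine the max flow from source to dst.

2

Augment source→tap→gate→dst: bottleneck 1. Total 1.
Augment source→core→valve→dst: bottleneck 1. Total 2.
No augmenting path remains in the residual graph.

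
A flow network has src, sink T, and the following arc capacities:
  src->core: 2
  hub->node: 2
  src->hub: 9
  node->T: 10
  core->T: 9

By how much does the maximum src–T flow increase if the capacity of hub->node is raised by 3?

Original max flow = 4.
After raising cap(hub->node), augmenting paths through that edge carry 3 more units.
New max flow = 7. Increase = 3.

3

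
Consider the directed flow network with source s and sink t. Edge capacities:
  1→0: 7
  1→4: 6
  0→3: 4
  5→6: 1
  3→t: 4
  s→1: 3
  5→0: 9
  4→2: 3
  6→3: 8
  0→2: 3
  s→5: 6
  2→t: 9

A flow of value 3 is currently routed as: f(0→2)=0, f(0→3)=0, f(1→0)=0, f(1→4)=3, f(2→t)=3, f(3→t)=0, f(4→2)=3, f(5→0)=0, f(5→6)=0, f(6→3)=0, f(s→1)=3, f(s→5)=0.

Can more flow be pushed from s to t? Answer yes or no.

Residual path s→5→0→2→t has bottleneck 3 > 0.
Pushing 3 along it raises the flow to 6, so the given flow is not maximum.

Yes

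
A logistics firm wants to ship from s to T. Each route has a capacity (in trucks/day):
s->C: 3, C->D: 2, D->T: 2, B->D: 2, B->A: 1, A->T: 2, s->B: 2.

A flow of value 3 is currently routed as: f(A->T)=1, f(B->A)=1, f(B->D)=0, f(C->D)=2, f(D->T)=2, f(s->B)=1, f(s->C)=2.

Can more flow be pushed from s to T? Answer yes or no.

No

Residual reachable from s: {B, C, D, s}; T is not reachable.
Saturated cut: B->A, D->T with total capacity 3 = current flow value. Flow is maximum.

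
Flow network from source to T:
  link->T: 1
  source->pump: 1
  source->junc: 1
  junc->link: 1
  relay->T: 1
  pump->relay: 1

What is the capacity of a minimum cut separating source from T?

Max flow = 2 (via 2 augmenting paths).
In the residual at optimum, the set reachable from source is {source}.
Cut edges: source->junc (cap 1), source->pump (cap 1). Sum = 2.

2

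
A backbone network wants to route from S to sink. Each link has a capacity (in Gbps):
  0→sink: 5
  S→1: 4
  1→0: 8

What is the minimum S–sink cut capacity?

Max flow = 4 (via 1 augmenting path).
In the residual at optimum, the set reachable from S is {S}.
Cut edges: S→1 (cap 4). Sum = 4.

4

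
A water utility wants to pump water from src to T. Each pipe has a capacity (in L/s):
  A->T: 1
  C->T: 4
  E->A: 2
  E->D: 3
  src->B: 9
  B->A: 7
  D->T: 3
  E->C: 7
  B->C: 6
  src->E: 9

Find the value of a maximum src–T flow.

8

Augment src->E->D->T: bottleneck 3. Total 3.
Augment src->E->C->T: bottleneck 4. Total 7.
Augment src->E->A->T: bottleneck 1. Total 8.
No augmenting path remains in the residual graph.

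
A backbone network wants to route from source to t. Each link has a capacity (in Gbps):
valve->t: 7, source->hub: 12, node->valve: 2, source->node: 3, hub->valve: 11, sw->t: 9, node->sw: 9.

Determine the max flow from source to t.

10

Augment source->node->sw->t: bottleneck 3. Total 3.
Augment source->hub->valve->t: bottleneck 7. Total 10.
No augmenting path remains in the residual graph.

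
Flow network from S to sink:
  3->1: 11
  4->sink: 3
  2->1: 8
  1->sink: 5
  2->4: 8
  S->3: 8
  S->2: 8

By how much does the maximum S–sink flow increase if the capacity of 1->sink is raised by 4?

4

Original max flow = 8.
After raising cap(1->sink), augmenting paths through that edge carry 4 more units.
New max flow = 12. Increase = 4.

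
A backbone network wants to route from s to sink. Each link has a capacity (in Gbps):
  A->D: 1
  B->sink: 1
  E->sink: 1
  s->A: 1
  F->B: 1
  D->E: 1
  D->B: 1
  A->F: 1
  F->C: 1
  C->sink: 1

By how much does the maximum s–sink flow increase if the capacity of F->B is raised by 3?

0

Original max flow = 1.
Edge F->B does not cross the min cut (source side {s}), so extra capacity there cannot help.
New max flow = 1. Increase = 0.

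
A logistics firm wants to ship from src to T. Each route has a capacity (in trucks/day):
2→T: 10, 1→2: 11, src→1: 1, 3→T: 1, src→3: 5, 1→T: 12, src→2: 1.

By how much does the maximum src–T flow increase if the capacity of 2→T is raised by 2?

Original max flow = 3.
Edge 2→T does not cross the min cut (source side {3, src}), so extra capacity there cannot help.
New max flow = 3. Increase = 0.

0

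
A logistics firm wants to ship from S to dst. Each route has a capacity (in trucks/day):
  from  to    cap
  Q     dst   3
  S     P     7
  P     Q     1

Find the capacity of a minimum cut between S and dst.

Max flow = 1 (via 1 augmenting path).
In the residual at optimum, the set reachable from S is {P, S}.
Cut edges: P->Q (cap 1). Sum = 1.

1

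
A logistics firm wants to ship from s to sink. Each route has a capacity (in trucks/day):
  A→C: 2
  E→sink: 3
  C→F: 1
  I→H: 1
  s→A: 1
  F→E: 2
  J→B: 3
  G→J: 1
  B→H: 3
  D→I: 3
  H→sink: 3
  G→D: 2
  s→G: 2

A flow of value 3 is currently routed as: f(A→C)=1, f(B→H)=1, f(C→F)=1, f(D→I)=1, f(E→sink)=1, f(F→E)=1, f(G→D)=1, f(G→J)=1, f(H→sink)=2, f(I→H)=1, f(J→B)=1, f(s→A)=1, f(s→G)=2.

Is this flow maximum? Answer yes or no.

Yes

Residual reachable from s: {s}; sink is not reachable.
Saturated cut: s→G, s→A with total capacity 3 = current flow value. Flow is maximum.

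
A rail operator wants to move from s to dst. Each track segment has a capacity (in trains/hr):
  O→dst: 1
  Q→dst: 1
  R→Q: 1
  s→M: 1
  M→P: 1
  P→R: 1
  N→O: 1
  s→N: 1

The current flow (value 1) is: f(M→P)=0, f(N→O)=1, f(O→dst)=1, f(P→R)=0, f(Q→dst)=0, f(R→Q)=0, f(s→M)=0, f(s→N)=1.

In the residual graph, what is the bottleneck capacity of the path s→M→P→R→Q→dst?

Residual capacities along the path: s→M: 1, M→P: 1, P→R: 1, R→Q: 1, Q→dst: 1.
Minimum is 1.

1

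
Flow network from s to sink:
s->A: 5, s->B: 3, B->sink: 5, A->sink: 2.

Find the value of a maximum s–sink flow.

5

Augment s->A->sink: bottleneck 2. Total 2.
Augment s->B->sink: bottleneck 3. Total 5.
No augmenting path remains in the residual graph.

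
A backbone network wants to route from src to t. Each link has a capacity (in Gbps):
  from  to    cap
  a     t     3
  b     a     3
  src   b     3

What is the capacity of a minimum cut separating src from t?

Max flow = 3 (via 1 augmenting path).
In the residual at optimum, the set reachable from src is {src}.
Cut edges: src->b (cap 3). Sum = 3.

3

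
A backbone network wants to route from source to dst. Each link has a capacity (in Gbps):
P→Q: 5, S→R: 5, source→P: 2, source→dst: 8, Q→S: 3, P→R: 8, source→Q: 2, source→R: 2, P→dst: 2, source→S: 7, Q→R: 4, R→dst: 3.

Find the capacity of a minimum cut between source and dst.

Max flow = 13 (via 4 augmenting paths).
In the residual at optimum, the set reachable from source is {Q, R, S, source}.
Cut edges: source→P (cap 2), source→dst (cap 8), R→dst (cap 3). Sum = 13.

13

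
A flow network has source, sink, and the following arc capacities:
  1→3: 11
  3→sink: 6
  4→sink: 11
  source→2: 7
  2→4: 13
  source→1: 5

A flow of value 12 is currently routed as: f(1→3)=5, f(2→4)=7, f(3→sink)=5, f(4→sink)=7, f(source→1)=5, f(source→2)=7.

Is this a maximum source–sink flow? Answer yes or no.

Yes

Residual reachable from source: {source}; sink is not reachable.
Saturated cut: source→1, source→2 with total capacity 12 = current flow value. Flow is maximum.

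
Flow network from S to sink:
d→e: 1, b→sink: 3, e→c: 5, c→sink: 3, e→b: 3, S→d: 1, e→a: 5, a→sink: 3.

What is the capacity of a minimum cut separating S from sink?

Max flow = 1 (via 1 augmenting path).
In the residual at optimum, the set reachable from S is {S}.
Cut edges: S→d (cap 1). Sum = 1.

1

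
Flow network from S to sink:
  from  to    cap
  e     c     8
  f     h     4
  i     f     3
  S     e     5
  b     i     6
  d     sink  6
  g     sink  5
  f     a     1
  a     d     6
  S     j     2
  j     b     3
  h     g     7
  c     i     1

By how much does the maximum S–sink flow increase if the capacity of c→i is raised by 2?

0

Original max flow = 3.
Even with extra capacity on c→i, another cut of capacity 3 remains binding.
New max flow = 3. Increase = 0.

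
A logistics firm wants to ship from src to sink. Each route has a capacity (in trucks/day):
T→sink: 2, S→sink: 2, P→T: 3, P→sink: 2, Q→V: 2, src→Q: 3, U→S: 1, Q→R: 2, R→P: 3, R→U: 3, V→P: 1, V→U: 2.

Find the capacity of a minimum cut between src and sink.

Max flow = 3 (via 2 augmenting paths).
In the residual at optimum, the set reachable from src is {src}.
Cut edges: src→Q (cap 3). Sum = 3.

3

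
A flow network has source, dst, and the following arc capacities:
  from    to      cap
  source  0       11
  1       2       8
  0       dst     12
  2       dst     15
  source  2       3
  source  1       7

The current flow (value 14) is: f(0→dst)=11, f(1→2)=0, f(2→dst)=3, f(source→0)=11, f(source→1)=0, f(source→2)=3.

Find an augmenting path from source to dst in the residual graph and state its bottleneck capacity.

Residual along source→1→2→dst: source→1: 7, 1→2: 8, 2→dst: 12.
Bottleneck = min = 7.

source→1→2→dst, bottleneck 7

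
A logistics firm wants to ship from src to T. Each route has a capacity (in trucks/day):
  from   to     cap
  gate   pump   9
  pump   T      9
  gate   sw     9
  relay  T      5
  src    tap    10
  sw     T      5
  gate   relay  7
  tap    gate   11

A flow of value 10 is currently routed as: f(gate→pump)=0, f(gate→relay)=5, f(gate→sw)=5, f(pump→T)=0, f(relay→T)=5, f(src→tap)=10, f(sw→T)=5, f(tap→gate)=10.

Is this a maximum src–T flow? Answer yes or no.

Yes

Residual reachable from src: {src}; T is not reachable.
Saturated cut: src→tap with total capacity 10 = current flow value. Flow is maximum.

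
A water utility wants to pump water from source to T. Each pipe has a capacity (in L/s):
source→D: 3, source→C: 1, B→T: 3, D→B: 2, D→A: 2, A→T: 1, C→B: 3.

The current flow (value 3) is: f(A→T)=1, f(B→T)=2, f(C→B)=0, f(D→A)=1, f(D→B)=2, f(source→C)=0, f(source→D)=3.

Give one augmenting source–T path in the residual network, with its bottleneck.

Residual along source→C→B→T: source→C: 1, C→B: 3, B→T: 1.
Bottleneck = min = 1.

source→C→B→T, bottleneck 1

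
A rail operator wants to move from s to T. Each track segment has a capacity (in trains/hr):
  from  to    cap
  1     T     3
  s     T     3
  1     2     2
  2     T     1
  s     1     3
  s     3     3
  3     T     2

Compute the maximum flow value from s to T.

Augment s→T: bottleneck 3. Total 3.
Augment s→1→T: bottleneck 3. Total 6.
Augment s→3→T: bottleneck 2. Total 8.
No augmenting path remains in the residual graph.

8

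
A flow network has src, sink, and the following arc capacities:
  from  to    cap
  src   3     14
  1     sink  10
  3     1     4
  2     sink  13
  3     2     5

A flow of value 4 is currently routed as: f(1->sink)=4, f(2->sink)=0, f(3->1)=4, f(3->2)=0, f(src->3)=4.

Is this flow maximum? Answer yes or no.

Residual path src->3->2->sink has bottleneck 5 > 0.
Pushing 5 along it raises the flow to 9, so the given flow is not maximum.

No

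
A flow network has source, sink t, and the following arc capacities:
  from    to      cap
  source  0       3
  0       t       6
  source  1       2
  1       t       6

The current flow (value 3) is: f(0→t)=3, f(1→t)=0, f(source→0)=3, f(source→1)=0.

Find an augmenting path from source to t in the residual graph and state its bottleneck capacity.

source→1→t, bottleneck 2

Residual along source→1→t: source→1: 2, 1→t: 6.
Bottleneck = min = 2.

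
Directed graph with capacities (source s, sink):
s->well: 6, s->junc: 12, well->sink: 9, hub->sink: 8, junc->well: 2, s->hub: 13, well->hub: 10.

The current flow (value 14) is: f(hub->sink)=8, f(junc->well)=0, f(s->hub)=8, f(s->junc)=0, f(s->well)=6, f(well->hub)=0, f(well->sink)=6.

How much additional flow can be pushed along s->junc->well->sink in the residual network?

Residual capacities along the path: s->junc: 12, junc->well: 2, well->sink: 3.
Minimum is 2.

2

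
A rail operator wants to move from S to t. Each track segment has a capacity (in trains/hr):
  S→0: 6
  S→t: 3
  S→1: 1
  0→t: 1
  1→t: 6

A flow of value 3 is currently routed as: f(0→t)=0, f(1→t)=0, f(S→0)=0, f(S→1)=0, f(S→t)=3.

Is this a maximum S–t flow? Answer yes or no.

Residual path S→0→t has bottleneck 1 > 0.
Pushing 1 along it raises the flow to 4, so the given flow is not maximum.

No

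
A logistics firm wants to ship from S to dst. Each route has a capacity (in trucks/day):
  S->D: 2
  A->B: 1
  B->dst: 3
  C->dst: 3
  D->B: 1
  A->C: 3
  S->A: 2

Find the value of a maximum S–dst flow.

Augment S->A->C->dst: bottleneck 2. Total 2.
Augment S->D->B->dst: bottleneck 1. Total 3.
No augmenting path remains in the residual graph.

3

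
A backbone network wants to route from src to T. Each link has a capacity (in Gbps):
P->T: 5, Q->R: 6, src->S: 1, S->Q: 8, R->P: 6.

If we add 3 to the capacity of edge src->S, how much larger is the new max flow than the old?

Original max flow = 1.
After raising cap(src->S), augmenting paths through that edge carry 3 more units.
New max flow = 4. Increase = 3.

3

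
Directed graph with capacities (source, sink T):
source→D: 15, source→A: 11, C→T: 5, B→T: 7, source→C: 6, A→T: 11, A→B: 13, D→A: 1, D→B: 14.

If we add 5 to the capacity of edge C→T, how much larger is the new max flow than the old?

Original max flow = 23.
After raising cap(C→T), augmenting paths through that edge carry 1 more unit.
New max flow = 24. Increase = 1.

1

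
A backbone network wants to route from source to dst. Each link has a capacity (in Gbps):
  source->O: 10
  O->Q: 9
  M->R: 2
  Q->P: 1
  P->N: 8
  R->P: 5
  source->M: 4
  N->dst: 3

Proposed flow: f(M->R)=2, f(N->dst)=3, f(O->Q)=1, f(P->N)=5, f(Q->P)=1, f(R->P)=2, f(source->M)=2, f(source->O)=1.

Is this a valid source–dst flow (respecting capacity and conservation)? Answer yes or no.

Conservation fails at P: inflow 3 ≠ outflow 5.

No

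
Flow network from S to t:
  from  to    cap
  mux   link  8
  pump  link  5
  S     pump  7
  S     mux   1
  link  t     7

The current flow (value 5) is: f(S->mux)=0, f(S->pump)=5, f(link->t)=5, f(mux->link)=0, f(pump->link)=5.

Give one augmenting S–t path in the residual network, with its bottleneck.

Residual along S->mux->link->t: S->mux: 1, mux->link: 8, link->t: 2.
Bottleneck = min = 1.

S->mux->link->t, bottleneck 1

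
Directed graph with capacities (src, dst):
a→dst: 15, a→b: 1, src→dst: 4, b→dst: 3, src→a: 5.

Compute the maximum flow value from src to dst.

9

Augment src→dst: bottleneck 4. Total 4.
Augment src→a→dst: bottleneck 5. Total 9.
No augmenting path remains in the residual graph.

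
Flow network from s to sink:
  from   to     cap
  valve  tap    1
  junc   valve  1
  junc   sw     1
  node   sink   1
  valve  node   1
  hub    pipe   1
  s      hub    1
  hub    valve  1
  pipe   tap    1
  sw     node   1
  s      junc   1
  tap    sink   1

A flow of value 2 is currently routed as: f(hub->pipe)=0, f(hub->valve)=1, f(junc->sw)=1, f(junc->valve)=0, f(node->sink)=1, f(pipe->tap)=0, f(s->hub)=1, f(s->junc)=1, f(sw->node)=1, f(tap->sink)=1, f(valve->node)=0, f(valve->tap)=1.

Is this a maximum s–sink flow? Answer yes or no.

Residual reachable from s: {s}; sink is not reachable.
Saturated cut: s->junc, s->hub with total capacity 2 = current flow value. Flow is maximum.

Yes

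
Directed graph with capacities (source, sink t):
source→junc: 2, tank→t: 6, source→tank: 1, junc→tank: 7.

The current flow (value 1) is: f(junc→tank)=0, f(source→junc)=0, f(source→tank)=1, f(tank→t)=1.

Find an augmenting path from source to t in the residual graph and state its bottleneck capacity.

Residual along source→junc→tank→t: source→junc: 2, junc→tank: 7, tank→t: 5.
Bottleneck = min = 2.

source→junc→tank→t, bottleneck 2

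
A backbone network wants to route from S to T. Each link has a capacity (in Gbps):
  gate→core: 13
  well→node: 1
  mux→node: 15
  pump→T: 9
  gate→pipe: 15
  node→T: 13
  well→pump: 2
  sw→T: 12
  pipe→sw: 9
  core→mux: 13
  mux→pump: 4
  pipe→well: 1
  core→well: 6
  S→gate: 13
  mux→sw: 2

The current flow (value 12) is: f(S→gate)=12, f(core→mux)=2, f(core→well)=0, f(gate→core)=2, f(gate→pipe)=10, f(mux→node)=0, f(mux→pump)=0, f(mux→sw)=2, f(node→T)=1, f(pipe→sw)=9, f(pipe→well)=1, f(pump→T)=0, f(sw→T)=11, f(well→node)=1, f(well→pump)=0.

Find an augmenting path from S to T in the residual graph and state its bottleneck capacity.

Residual along S→gate→core→mux→pump→T: S→gate: 1, gate→core: 11, core→mux: 11, mux→pump: 4, pump→T: 9.
Bottleneck = min = 1.

S→gate→core→mux→pump→T, bottleneck 1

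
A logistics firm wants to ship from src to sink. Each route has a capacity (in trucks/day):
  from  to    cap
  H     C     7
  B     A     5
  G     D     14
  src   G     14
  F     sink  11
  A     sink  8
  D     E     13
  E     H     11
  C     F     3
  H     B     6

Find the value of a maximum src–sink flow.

8

Augment src->G->D->E->H->B->A->sink: bottleneck 5. Total 5.
Augment src->G->D->E->H->C->F->sink: bottleneck 3. Total 8.
No augmenting path remains in the residual graph.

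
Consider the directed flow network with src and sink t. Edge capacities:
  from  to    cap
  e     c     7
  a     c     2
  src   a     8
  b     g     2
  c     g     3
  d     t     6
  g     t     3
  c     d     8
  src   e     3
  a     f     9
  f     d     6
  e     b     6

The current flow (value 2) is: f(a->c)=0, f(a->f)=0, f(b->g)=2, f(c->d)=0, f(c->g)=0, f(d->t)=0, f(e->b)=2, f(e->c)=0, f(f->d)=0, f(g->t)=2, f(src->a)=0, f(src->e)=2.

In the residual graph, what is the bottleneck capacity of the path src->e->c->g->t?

1

Residual capacities along the path: src->e: 1, e->c: 7, c->g: 3, g->t: 1.
Minimum is 1.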